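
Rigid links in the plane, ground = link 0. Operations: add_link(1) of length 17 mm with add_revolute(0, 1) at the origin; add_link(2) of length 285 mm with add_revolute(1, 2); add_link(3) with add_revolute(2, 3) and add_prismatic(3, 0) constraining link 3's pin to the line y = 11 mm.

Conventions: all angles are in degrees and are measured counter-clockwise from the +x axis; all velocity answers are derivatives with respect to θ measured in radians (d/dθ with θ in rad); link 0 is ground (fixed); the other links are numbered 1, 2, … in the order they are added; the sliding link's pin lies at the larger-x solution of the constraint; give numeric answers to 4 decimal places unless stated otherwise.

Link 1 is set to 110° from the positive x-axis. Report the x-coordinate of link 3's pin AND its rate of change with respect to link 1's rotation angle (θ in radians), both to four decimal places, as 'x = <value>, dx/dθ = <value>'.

geometry: r = 17 mm, L = 285 mm, e = 11 mm
crank pin P = (r cos θ, r sin θ) = (-5.814342, 15.974775)
h = r sin θ − e = 15.974775 − 11 = 4.974775
x = r cos θ + √(L² − h²) = -5.814342 + 284.956578 = 279.142236
dx/dθ = −r sin θ − h·r cos θ/√(L² − h²) (θ in radians; h = 4.974775) = -15.873268

x = 279.1422, dx/dθ = -15.8733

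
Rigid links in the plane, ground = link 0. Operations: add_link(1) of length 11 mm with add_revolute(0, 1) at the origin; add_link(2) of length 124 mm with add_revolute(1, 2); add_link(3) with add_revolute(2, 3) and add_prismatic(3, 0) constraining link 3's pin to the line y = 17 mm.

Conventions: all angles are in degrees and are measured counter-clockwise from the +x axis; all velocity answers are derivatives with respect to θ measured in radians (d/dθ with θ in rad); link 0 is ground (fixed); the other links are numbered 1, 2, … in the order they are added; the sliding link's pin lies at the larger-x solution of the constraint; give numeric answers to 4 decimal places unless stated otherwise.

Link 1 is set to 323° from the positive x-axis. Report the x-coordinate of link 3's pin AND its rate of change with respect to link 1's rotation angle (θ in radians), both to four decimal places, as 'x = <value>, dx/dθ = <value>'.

geometry: r = 11 mm, L = 124 mm, e = 17 mm
crank pin P = (r cos θ, r sin θ) = (8.784991, -6.619965)
h = r sin θ − e = -6.619965 − 17 = -23.619965
x = r cos θ + √(L² − h²) = 8.784991 + 121.729607 = 130.514598
dx/dθ = −r sin θ − h·r cos θ/√(L² − h²) (θ in radians; h = -23.619965) = 8.324573

x = 130.5146, dx/dθ = 8.3246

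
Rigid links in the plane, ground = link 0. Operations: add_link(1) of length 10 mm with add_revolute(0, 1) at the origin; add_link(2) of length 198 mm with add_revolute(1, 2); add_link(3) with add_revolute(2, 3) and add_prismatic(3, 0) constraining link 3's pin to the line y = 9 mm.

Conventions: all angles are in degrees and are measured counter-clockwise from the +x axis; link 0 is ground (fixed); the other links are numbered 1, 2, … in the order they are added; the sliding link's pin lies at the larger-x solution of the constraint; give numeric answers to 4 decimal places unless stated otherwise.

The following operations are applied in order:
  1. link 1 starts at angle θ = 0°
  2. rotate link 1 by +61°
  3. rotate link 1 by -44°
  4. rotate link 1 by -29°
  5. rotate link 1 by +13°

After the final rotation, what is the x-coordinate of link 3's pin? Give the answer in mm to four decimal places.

geometry: r = 10 mm, L = 198 mm, e = 9 mm; θ starts at 0°
rotate link 1 by +61°: θ ← 0° +61° = 61°
rotate link 1 by -44°: θ ← 61° -44° = 17°
rotate link 1 by -29°: θ ← 17° -29° = -12°
rotate link 1 by +13°: θ ← -12° +13° = 1°
crank pin P = (r cos θ, r sin θ) = (9.998477, 0.174524)
h = r sin θ − e = 0.174524 − 9 = -8.825476
x = r cos θ + √(L² − h²) = 9.998477 + 197.803213 = 207.801690

207.8017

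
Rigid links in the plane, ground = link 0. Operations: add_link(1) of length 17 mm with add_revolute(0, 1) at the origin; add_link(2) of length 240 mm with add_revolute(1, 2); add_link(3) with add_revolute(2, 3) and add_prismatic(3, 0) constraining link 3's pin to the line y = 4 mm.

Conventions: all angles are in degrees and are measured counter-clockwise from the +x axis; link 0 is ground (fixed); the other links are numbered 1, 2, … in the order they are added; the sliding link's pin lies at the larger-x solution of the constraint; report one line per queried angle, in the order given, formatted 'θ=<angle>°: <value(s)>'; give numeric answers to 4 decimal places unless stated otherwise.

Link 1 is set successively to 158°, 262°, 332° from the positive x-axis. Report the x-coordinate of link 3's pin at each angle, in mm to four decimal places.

geometry: r = 17 mm, L = 240 mm, e = 4 mm
θ=158°: crank pin P = (r cos θ, r sin θ) = (-15.762126, 6.368312)
θ=158°: h = r sin θ − e = 6.368312 − 4 = 2.368312
θ=158°: x = r cos θ + √(L² − h²) = -15.762126 + 239.988315 = 224.226189
θ=262°: crank pin P = (r cos θ, r sin θ) = (-2.365943, -16.834557)
θ=262°: h = r sin θ − e = -16.834557 − 4 = -20.834557
θ=262°: x = r cos θ + √(L² − h²) = -2.365943 + 239.093959 = 236.728016
θ=332°: crank pin P = (r cos θ, r sin θ) = (15.010109, -7.981017)
θ=332°: h = r sin θ − e = -7.981017 − 4 = -11.981017
θ=332°: x = r cos θ + √(L² − h²) = 15.010109 + 239.700762 = 254.710871

θ=158°: 224.2262
θ=262°: 236.7280
θ=332°: 254.7109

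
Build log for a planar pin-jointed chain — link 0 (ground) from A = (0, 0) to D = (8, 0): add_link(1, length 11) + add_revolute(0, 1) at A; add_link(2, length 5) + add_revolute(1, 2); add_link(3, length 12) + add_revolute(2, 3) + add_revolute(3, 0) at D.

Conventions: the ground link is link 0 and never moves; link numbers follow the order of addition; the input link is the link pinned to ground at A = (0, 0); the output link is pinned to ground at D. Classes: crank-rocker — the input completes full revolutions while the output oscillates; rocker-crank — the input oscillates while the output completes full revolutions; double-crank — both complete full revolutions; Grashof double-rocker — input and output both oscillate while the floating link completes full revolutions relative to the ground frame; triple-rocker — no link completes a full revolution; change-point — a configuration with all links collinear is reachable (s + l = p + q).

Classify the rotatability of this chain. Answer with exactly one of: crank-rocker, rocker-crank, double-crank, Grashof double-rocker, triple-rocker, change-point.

lengths: ground=8, input=11, coupler=5, output=12
sorted: s=5 (shortest), l=12 (longest), p+q=19
s + l = 17 vs p + q = 19
s + l < p + q (Grashof) with shortest = coupler link → Grashof double-rocker

Grashof double-rocker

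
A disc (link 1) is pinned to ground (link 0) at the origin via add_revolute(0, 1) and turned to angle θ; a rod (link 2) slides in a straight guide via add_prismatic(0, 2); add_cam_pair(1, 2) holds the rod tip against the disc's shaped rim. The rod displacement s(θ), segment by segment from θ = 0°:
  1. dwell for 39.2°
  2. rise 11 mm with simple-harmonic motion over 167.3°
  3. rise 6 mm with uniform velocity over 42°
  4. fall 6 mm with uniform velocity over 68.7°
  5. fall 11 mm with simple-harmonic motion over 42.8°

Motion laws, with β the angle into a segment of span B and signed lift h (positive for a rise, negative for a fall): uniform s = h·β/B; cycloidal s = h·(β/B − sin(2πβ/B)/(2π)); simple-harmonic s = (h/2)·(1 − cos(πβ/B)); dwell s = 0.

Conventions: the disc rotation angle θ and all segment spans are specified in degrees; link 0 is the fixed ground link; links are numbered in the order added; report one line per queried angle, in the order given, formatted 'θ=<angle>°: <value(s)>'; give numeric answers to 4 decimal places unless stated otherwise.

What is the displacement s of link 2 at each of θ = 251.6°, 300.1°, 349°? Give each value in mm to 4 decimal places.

segment 1 (0° to 39.2°, dwell): s unchanged at 0.0000
segment 2 (39.2° to 206.5°, simple-harmonic, h = 11) is passed completely: s = 0.0000 + (11) = 11.0000
segment 3 (206.5° to 248.5°, uniform, h = 6) is passed completely: s = 11.0000 + (6) = 17.0000
θ = 251.6° falls in segment 4 (248.5° to 317.2°, uniform, h = -6): β = 251.6 − 248.5 = 3.1°, B = 68.7°; Δs = -6·3.1/68.7 = -0.2707; s = 17.0000 − 0.2707 = 16.7293
θ = 300.1° falls in segment 4 (248.5° to 317.2°, uniform, h = -6): β = 300.1 − 248.5 = 51.6°, B = 68.7°; Δs = -6·51.6/68.7 = -4.5066; s = 17.0000 − 4.5066 = 12.4934
segment 4 (248.5° to 317.2°, uniform, h = -6) is passed completely: s = 17.0000 + (-6) = 11.0000
θ = 349° falls in segment 5 (317.2° to 360°, simple-harmonic, h = -11): β = 349 − 317.2 = 31.8°, B = 42.8°; Δs = -11/2·(1 − cos(π·0.7430)) = -9.3025; s = 11.0000 − 9.3025 = 1.6975

θ=251.6°: 16.7293
θ=300.1°: 12.4934
θ=349°: 1.6975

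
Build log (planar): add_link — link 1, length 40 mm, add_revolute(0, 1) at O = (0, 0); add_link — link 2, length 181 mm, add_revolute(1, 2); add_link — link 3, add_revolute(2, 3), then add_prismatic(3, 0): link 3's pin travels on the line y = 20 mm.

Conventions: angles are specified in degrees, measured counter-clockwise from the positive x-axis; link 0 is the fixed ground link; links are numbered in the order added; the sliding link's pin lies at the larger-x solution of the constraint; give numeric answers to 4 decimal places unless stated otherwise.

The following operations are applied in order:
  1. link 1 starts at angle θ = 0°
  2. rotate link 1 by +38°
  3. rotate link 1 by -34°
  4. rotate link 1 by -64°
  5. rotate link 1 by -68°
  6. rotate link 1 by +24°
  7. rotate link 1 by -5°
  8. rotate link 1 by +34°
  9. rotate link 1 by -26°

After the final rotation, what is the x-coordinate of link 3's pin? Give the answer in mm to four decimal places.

geometry: r = 40 mm, L = 181 mm, e = 20 mm; θ starts at 0°
rotate link 1 by +38°: θ ← 0° +38° = 38°
rotate link 1 by -34°: θ ← 38° -34° = 4°
rotate link 1 by -64°: θ ← 4° -64° = -60°
rotate link 1 by -68°: θ ← -60° -68° = -128°
rotate link 1 by +24°: θ ← -128° +24° = -104°
rotate link 1 by -5°: θ ← -104° -5° = -109°
rotate link 1 by +34°: θ ← -109° +34° = -75°
rotate link 1 by -26°: θ ← -75° -26° = -101°
crank pin P = (r cos θ, r sin θ) = (-7.632360, -39.265087)
h = r sin θ − e = -39.265087 − 20 = -59.265087
x = r cos θ + √(L² − h²) = -7.632360 + 171.022365 = 163.390005

163.3900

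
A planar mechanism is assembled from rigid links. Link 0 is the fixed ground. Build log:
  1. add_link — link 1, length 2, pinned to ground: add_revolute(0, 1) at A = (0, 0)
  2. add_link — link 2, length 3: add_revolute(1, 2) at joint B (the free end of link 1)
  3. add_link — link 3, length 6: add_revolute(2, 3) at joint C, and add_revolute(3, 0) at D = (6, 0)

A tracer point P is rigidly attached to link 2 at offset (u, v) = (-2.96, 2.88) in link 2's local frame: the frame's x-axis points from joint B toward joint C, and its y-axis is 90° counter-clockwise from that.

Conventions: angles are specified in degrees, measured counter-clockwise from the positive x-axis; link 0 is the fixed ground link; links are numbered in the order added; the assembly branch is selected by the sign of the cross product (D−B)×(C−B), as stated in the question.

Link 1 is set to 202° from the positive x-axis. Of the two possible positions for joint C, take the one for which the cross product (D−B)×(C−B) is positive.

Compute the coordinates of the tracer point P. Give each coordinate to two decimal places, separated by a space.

A=(0,0), D=(6.00,0)
B = A + 2.00·(cos202°, sin202°) = (-1.8544, -0.7492)
|BD| = 7.8900
circle(B,3.00) ∩ circle(D,6.00): a=2.2340, h=2.0023
  candidates: C₊=(0.1794,1.4562) cross=15.798; C₋=(0.5597,-2.5304) cross=-15.798
  branch + wants cross > 0 → take C=(0.1794,1.4562) (cross=15.798)
ex = (C−B)/|BC| = (0.6779,0.7351); ey = (-0.7351,0.6779)
P = B + -2.96·ex + 2.88·ey = (-5.9782,-0.9728)

-5.98 -0.97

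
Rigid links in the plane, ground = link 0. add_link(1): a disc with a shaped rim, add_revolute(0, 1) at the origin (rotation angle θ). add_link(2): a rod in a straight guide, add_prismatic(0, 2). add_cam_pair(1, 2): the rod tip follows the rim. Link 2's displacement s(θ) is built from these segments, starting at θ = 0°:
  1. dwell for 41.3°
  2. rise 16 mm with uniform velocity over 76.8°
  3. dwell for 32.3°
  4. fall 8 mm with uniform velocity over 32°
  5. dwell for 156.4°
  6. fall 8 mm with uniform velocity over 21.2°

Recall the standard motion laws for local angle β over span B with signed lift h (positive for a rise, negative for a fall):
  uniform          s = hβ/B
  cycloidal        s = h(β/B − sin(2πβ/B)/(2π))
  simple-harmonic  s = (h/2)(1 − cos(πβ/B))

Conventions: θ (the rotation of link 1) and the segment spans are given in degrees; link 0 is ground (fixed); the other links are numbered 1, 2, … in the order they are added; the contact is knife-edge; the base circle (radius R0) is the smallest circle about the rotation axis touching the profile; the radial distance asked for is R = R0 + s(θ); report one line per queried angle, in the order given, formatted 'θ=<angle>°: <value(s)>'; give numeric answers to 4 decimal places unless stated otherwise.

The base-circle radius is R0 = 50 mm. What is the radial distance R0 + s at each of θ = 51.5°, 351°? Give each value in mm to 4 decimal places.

segment 1 (0° to 41.3°, dwell): s unchanged at 0.0000
θ = 51.5° falls in segment 2 (41.3° to 118.1°, uniform, h = 16): β = 51.5 − 41.3 = 10.2°, B = 76.8°; Δs = 16·10.2/76.8 = 2.1250; s = 0.0000 + 2.1250 = 2.1250
segment 2 (41.3° to 118.1°, uniform, h = 16) is passed completely: s = 0.0000 + (16) = 16.0000
segment 3 (118.1° to 150.4°, dwell): s unchanged at 16.0000
segment 4 (150.4° to 182.4°, uniform, h = -8) is passed completely: s = 16.0000 + (-8) = 8.0000
segment 5 (182.4° to 338.8°, dwell): s unchanged at 8.0000
θ = 351° falls in segment 6 (338.8° to 360°, uniform, h = -8): β = 351 − 338.8 = 12.2°, B = 21.2°; Δs = -8·12.2/21.2 = -4.6038; s = 8.0000 − 4.6038 = 3.3962
θ=51.5°: R = R0 + s = 50 + 2.1250 = 52.1250
θ=351°: R = R0 + s = 50 + 3.3962 = 53.3962

θ=51.5°: 52.1250
θ=351°: 53.3962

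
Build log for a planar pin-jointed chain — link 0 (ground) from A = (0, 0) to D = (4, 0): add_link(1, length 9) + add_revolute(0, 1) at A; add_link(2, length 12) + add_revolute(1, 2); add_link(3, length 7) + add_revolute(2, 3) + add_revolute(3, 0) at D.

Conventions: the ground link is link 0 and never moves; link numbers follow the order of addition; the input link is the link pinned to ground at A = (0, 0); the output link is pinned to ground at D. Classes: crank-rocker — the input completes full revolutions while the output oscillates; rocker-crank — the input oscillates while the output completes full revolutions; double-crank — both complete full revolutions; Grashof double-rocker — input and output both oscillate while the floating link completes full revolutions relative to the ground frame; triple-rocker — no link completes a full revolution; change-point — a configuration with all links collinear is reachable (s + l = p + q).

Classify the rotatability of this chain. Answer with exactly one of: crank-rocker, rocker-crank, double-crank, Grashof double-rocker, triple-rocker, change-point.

lengths: ground=4, input=9, coupler=12, output=7
sorted: s=4 (shortest), l=12 (longest), p+q=16
s + l = 16 vs p + q = 16
s + l = p + q → change-point (collinear configuration reachable)

change-point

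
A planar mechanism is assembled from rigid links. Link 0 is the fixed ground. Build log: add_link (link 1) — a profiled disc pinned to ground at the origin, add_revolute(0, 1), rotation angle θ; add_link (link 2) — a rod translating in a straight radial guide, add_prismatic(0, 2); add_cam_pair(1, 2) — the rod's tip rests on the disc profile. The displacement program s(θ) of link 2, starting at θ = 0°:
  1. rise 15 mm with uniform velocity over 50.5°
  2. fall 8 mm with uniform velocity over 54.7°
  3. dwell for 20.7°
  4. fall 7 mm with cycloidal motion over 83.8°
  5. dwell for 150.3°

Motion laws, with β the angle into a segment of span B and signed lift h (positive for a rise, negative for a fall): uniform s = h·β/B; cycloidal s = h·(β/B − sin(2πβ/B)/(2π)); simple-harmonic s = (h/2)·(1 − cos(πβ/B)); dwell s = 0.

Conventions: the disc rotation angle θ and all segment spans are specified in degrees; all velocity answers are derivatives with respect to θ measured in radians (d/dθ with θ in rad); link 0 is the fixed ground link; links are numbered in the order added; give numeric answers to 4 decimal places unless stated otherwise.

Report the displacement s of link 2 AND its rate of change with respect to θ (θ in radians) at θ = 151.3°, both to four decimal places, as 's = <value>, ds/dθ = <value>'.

seg 1 [0°–50.5°] uniform, h=15: full span → s += 15 → s = 15.0000
seg 2 [50.5°–105.2°] uniform, h=-8: full span → s += -8 → s = 7.0000
seg 3 [105.2°–125.9°] dwell: s stays 7.0000
seg 4 [125.9°–209.7°] cycloidal, h=-7: θ=151.3° here. β=25.4, B=83.8. -7·(0.3031 − sin(2π·0.3031)/(2π)) = -1.0691 → s = 5.9309
velocity in seg [125.9°–209.7°] (cycloidal), θ in radians: β = 25.4° = 0.4433 rad, B = 83.8° = 1.4626 rad; ds/dθ = (h/B)(1 − cos(2πβ/B)) = ((-7)/1.4626)(1 − cos(2π·0.3031)) = -6.353460 mm/rad

s = 5.9309, ds/dθ = -6.3535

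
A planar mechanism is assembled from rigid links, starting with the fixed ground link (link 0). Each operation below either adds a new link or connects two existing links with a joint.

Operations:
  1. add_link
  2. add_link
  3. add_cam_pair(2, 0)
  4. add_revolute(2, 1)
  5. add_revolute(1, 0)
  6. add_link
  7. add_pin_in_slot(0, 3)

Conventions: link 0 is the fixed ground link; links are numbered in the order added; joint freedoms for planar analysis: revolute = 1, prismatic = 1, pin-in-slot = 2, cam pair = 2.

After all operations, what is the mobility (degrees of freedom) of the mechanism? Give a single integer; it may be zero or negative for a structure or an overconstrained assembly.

link 0 = ground. State L|J1|J2 = 1|0|0
+link1  2|0|0
+link2  3|0|0
C(2,0) f=2→J2  3|0|1
R(2,1) f=1→J1  3|1|1
R(1,0) f=1→J1  3|2|1
+link3  4|2|1
PS(0,3) f=2→J2  4|2|2
M = 3(4−1)−2·2−2 = 9−4−2 = 3

M = 3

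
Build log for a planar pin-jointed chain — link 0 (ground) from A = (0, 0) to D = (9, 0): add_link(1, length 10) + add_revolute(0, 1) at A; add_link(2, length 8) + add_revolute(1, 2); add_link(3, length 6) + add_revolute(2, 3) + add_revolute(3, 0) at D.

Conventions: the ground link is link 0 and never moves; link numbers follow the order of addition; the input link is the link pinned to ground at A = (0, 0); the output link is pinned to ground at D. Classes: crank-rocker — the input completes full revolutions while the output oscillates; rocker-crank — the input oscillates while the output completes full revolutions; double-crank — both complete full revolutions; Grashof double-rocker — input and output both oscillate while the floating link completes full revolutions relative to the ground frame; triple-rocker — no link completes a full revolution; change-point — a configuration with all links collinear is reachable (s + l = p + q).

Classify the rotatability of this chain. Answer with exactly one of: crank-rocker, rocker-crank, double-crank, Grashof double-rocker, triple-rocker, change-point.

lengths: ground=9, input=10, coupler=8, output=6
sorted: s=6 (shortest), l=10 (longest), p+q=17
s + l = 16 vs p + q = 17
s + l < p + q (Grashof) with shortest = output link → rocker-crank

rocker-crank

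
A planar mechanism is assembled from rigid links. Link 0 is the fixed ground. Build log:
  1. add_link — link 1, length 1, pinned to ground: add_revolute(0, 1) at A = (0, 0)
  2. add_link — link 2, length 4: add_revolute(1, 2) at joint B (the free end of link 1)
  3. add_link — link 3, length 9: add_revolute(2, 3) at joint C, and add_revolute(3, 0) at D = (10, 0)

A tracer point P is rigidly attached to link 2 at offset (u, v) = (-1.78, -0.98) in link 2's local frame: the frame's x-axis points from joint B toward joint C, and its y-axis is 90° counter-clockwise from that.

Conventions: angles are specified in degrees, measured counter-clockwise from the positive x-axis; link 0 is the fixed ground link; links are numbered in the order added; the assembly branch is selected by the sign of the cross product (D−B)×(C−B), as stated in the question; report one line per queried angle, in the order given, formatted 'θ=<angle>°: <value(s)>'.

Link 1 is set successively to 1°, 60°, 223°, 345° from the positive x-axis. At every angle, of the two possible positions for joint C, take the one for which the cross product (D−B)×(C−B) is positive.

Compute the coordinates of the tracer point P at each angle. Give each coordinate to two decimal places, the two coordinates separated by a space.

A=(0,0), D=(10.00,0)
θ=1°: B = A + 1.00·(cos1°, sin1°) = (0.9998, 0.0175)
θ=1°: |BD| = 9.0002
θ=1°: circle(B,4.00) ∩ circle(D,9.00): a=0.8890, h=3.8999
θ=1°:   candidates: C₊=(1.8964,3.9157) cross=35.100; C₋=(1.8813,-3.8842) cross=-35.100
θ=1°:   branch + wants cross > 0 → take C=(1.8964,3.9157) (cross=35.100)
θ=1°: ex = (C−B)/|BC| = (0.2242,0.9746); ey = (-0.9746,0.2242)
θ=1°: P = B + -1.78·ex + -0.98·ey = (1.5559,-1.9369)
θ=60°: B = A + 1.00·(cos60°, sin60°) = (0.5000, 0.8660)
θ=60°: |BD| = 9.5394
θ=60°: circle(B,4.00) ∩ circle(D,9.00): a=1.3628, h=3.7607
θ=60°:   candidates: C₊=(2.1986,4.4875) cross=35.875; C₋=(1.5157,-3.0029) cross=-35.875
θ=60°:   branch + wants cross > 0 → take C=(2.1986,4.4875) (cross=35.875)
θ=60°: ex = (C−B)/|BC| = (0.4246,0.9054); ey = (-0.9054,0.4246)
θ=60°: P = B + -1.78·ex + -0.98·ey = (0.6314,-1.1617)
θ=223°: B = A + 1.00·(cos223°, sin223°) = (-0.7314, -0.6820)
θ=223°: |BD| = 10.7530
θ=223°: circle(B,4.00) ∩ circle(D,9.00): a=2.3541, h=3.2339
θ=223°:   candidates: C₊=(1.4129,2.6947) cross=34.774; C₋=(1.8231,-3.7601) cross=-34.774
θ=223°:   branch + wants cross > 0 → take C=(1.4129,2.6947) (cross=34.774)
θ=223°: ex = (C−B)/|BC| = (0.5361,0.8442); ey = (-0.8442,0.5361)
θ=223°: P = B + -1.78·ex + -0.98·ey = (-0.8582,-2.7100)
θ=345°: B = A + 1.00·(cos345°, sin345°) = (0.9659, -0.2588)
θ=345°: |BD| = 9.0378
θ=345°: circle(B,4.00) ∩ circle(D,9.00): a=0.9229, h=3.8921
θ=345°:   candidates: C₊=(1.7770,3.6581) cross=35.176; C₋=(1.9999,-4.1229) cross=-35.176
θ=345°:   branch + wants cross > 0 → take C=(1.7770,3.6581) (cross=35.176)
θ=345°: ex = (C−B)/|BC| = (0.2028,0.9792); ey = (-0.9792,0.2028)
θ=345°: P = B + -1.78·ex + -0.98·ey = (1.5647,-2.2006)

θ=1°: 1.56 -1.94
θ=60°: 0.63 -1.16
θ=223°: -0.86 -2.71
θ=345°: 1.56 -2.20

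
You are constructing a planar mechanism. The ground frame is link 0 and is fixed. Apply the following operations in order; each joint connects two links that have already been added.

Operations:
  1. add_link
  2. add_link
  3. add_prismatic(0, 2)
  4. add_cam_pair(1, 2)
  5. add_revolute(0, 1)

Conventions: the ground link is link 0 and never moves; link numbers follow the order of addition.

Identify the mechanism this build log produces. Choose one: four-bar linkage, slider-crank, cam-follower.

links: 3 (incl. ground); joints: 1 revolute, 1 prismatic, 1 higher (cam) pair, forming one closed loop
3 links, revolute + prismatic + higher pair in one loop → cam-follower

cam-follower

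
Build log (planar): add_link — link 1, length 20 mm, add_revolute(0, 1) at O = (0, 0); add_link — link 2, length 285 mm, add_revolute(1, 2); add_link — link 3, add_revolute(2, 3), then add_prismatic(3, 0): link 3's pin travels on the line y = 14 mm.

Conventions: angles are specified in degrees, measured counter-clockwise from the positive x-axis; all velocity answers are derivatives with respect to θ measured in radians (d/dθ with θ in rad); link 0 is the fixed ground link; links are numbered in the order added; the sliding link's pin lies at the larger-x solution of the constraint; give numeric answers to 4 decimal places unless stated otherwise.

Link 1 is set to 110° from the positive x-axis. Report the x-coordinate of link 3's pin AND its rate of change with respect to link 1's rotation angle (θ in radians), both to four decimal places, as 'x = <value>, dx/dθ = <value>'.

geometry: r = 20 mm, L = 285 mm, e = 14 mm
crank pin P = (r cos θ, r sin θ) = (-6.840403, 18.793852)
h = r sin θ − e = 18.793852 − 14 = 4.793852
x = r cos θ + √(L² − h²) = -6.840403 + 284.959680 = 278.119277
dx/dθ = −r sin θ − h·r cos θ/√(L² − h²) (θ in radians; h = 4.793852) = -18.678777

x = 278.1193, dx/dθ = -18.6788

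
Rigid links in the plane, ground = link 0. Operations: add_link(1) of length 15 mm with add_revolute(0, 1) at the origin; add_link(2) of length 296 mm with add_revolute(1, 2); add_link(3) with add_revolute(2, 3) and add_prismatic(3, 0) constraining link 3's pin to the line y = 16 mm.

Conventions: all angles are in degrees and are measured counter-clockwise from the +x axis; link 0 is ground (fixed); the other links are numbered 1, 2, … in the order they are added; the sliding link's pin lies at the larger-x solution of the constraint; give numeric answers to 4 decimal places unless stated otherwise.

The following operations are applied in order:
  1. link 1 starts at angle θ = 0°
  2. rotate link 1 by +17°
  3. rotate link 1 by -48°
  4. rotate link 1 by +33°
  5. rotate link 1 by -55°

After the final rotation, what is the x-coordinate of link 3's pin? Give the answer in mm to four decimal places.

geometry: r = 15 mm, L = 296 mm, e = 16 mm; θ starts at 0°
rotate link 1 by +17°: θ ← 0° +17° = 17°
rotate link 1 by -48°: θ ← 17° -48° = -31°
rotate link 1 by +33°: θ ← -31° +33° = 2°
rotate link 1 by -55°: θ ← 2° -55° = -53°
crank pin P = (r cos θ, r sin θ) = (9.027225, -11.979533)
h = r sin θ − e = -11.979533 − 16 = -27.979533
x = r cos θ + √(L² − h²) = 9.027225 + 294.674644 = 303.701869

303.7019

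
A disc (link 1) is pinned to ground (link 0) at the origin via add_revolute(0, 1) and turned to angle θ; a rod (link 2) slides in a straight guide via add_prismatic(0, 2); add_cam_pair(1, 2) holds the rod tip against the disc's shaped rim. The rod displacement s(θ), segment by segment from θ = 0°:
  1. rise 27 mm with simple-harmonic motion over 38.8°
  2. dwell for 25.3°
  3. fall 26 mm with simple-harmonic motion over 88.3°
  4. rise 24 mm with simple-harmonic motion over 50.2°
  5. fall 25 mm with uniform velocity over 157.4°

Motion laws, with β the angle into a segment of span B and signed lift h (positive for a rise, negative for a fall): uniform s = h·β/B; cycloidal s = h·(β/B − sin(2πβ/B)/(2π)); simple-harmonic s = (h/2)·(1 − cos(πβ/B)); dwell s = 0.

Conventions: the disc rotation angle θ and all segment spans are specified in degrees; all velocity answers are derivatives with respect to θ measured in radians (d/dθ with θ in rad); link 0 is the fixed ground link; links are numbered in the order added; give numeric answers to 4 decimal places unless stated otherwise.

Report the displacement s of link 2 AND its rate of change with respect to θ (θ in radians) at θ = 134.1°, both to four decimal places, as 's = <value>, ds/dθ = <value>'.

segment 1 (0° to 38.8°, simple-harmonic, h = 27) is passed completely: s = 0.0000 + (27) = 27.0000
segment 2 (38.8° to 64.1°, dwell): s unchanged at 27.0000
θ = 134.1° falls in segment 3 (64.1° to 152.4°, simple-harmonic, h = -26): β = 134.1 − 64.1 = 70°, B = 88.3°; Δs = -26/2·(1 − cos(π·0.7928)) = -23.3405; s = 27.0000 − 23.3405 = 3.6595
velocity in seg [64.1°–152.4°] (simple-harmonic), θ in radians: β = 70° = 1.2217 rad, B = 88.3° = 1.5411 rad; ds/dθ = (πh/(2B)) sin(πβ/B) = (π·(-26)/(2·1.5411)) sin(π·0.7928) = -16.060744 mm/rad

s = 3.6595, ds/dθ = -16.0607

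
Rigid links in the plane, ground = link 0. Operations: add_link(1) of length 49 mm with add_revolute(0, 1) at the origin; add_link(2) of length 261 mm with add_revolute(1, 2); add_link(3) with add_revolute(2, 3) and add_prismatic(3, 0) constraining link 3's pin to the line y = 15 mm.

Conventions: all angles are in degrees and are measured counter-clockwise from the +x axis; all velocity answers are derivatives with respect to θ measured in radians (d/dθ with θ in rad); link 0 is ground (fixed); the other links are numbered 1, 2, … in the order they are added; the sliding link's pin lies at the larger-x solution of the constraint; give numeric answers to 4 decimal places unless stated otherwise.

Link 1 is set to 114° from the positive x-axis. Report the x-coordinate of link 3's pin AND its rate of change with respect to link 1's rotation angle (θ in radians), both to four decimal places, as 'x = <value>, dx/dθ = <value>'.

geometry: r = 49 mm, L = 261 mm, e = 15 mm
crank pin P = (r cos θ, r sin θ) = (-19.930096, 44.763727)
h = r sin θ − e = 44.763727 − 15 = 29.763727
x = r cos θ + √(L² − h²) = -19.930096 + 259.297359 = 239.367264
dx/dθ = −r sin θ − h·r cos θ/√(L² − h²) (θ in radians; h = 29.763727) = -42.476030

x = 239.3673, dx/dθ = -42.4760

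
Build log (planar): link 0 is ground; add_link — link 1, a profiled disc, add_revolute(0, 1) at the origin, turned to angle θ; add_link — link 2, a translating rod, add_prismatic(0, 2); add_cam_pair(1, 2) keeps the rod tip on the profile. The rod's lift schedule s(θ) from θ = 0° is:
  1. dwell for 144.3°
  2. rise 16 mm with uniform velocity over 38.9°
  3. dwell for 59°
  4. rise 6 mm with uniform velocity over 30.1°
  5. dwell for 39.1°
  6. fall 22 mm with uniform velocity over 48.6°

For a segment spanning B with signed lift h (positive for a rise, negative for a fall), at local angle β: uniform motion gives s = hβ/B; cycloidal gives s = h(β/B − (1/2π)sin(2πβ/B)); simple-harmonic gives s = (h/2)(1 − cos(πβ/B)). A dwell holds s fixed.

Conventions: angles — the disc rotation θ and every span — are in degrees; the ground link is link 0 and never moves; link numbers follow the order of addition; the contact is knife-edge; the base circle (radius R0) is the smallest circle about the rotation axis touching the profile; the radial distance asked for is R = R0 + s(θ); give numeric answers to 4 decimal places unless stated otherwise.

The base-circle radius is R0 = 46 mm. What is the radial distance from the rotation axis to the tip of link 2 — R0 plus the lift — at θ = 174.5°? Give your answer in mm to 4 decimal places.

seg 1 [0°–144.3°] dwell: s stays 0.0000
seg 2 [144.3°–183.2°] uniform, h=16: θ=174.5° here. β=30.2, B=38.9. 16·30.2/38.9 = 12.4216 → s = 12.4216
R = R0 + s = 46 + 12.4216 = 58.4216

58.4216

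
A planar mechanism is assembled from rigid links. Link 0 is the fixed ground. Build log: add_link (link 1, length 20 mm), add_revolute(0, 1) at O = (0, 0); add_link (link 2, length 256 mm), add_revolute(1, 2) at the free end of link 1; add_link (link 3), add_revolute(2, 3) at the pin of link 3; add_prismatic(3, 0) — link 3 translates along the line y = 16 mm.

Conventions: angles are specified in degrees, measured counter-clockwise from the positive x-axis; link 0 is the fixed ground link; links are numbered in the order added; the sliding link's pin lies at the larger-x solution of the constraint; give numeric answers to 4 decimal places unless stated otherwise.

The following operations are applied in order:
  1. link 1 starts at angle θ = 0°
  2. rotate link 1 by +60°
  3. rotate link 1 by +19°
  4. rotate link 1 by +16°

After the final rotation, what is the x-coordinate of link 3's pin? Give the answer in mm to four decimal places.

geometry: r = 20 mm, L = 256 mm, e = 16 mm; θ starts at 0°
rotate link 1 by +60°: θ ← 0° +60° = 60°
rotate link 1 by +19°: θ ← 60° +19° = 79°
rotate link 1 by +16°: θ ← 79° +16° = 95°
crank pin P = (r cos θ, r sin θ) = (-1.743115, 19.923894)
h = r sin θ − e = 19.923894 − 16 = 3.923894
x = r cos θ + √(L² − h²) = -1.743115 + 255.969926 = 254.226811

254.2268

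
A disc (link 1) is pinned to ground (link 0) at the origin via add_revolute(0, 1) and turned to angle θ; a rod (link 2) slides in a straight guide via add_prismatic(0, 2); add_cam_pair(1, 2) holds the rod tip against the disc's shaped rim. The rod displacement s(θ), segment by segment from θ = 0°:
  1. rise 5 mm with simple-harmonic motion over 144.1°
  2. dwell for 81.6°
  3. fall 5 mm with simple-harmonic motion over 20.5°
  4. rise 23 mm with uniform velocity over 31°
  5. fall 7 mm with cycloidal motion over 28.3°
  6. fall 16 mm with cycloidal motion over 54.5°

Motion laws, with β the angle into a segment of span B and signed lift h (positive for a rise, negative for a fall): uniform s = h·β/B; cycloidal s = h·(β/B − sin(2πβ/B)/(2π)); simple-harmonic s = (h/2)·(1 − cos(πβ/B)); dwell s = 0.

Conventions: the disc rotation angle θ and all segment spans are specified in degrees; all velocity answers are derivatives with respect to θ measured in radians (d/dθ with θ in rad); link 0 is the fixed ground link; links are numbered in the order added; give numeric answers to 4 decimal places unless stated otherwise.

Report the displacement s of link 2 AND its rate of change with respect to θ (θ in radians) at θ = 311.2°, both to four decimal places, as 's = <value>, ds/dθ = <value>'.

segment 1 (0° to 144.1°, simple-harmonic, h = 5) is passed completely: s = 0.0000 + (5) = 5.0000
segment 2 (144.1° to 225.7°, dwell): s unchanged at 5.0000
segment 3 (225.7° to 246.2°, simple-harmonic, h = -5) is passed completely: s = 5.0000 + (-5) = 0.0000
segment 4 (246.2° to 277.2°, uniform, h = 23) is passed completely: s = 0.0000 + (23) = 23.0000
segment 5 (277.2° to 305.5°, cycloidal, h = -7) is passed completely: s = 23.0000 + (-7) = 16.0000
θ = 311.2° falls in segment 6 (305.5° to 360°, cycloidal, h = -16): β = 311.2 − 305.5 = 5.7°, B = 54.5°; Δs = -16·(0.1046 − sin(2π·0.1046)/(2π)) = -0.1179; s = 16.0000 − 0.1179 = 15.8821
velocity in seg [305.5°–360°] (cycloidal), θ in radians: β = 5.7° = 0.0995 rad, B = 54.5° = 0.9512 rad; ds/dθ = (h/B)(1 − cos(2πβ/B)) = ((-16)/0.9512)(1 − cos(2π·0.1046)) = -3.503058 mm/rad

s = 15.8821, ds/dθ = -3.5031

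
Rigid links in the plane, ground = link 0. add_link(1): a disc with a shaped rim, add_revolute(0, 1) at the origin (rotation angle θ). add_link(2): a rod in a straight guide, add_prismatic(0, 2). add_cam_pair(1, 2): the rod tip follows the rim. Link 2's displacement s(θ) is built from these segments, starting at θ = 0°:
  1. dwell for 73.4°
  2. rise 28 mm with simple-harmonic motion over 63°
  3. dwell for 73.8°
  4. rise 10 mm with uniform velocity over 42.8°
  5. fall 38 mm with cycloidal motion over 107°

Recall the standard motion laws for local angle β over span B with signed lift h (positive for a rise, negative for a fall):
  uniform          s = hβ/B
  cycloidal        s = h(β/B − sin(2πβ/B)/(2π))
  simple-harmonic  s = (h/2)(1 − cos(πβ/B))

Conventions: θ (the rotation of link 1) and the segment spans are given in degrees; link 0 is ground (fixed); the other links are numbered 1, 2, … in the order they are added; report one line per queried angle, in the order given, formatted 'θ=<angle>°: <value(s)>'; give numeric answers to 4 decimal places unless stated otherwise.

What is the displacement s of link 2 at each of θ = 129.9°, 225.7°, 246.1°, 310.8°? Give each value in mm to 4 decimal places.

segment 1 (0° to 73.4°, dwell): s unchanged at 0.0000
θ = 129.9° falls in segment 2 (73.4° to 136.4°, simple-harmonic, h = 28): β = 129.9 − 73.4 = 56.5°, B = 63°; Δs = 28/2·(1 − cos(π·0.8968)) = 27.2710; s = 0.0000 + 27.2710 = 27.2710
segment 2 (73.4° to 136.4°, simple-harmonic, h = 28) is passed completely: s = 0.0000 + (28) = 28.0000
segment 3 (136.4° to 210.2°, dwell): s unchanged at 28.0000
θ = 225.7° falls in segment 4 (210.2° to 253°, uniform, h = 10): β = 225.7 − 210.2 = 15.5°, B = 42.8°; Δs = 10·15.5/42.8 = 3.6215; s = 28.0000 + 3.6215 = 31.6215
θ = 246.1° falls in segment 4 (210.2° to 253°, uniform, h = 10): β = 246.1 − 210.2 = 35.9°, B = 42.8°; Δs = 10·35.9/42.8 = 8.3879; s = 28.0000 + 8.3879 = 36.3879
segment 4 (210.2° to 253°, uniform, h = 10) is passed completely: s = 28.0000 + (10) = 38.0000
θ = 310.8° falls in segment 5 (253° to 360°, cycloidal, h = -38): β = 310.8 − 253 = 57.8°, B = 107°; Δs = -38·(0.5402 − sin(2π·0.5402)/(2π)) = -22.0380; s = 38.0000 − 22.0380 = 15.9620

θ=129.9°: 27.2710
θ=225.7°: 31.6215
θ=246.1°: 36.3879
θ=310.8°: 15.9620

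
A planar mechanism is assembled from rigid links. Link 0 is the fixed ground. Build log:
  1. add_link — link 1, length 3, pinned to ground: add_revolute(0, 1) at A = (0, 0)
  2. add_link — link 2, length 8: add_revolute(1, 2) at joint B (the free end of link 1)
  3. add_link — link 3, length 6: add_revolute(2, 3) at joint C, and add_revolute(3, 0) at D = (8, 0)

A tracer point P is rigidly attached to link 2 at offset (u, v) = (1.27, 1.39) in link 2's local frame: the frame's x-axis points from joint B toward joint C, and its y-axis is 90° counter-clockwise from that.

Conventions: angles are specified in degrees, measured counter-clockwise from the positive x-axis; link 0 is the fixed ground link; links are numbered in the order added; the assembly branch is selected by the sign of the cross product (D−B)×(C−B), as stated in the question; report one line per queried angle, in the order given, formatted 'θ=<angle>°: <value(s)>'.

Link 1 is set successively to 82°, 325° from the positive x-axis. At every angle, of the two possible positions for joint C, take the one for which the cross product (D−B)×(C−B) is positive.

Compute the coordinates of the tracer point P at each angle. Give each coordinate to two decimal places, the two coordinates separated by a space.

A=(0,0), D=(8.00,0)
θ=82°: B = A + 3.00·(cos82°, sin82°) = (0.4175, 2.9708)
θ=82°: |BD| = 8.1437
θ=82°: circle(B,8.00) ∩ circle(D,6.00): a=5.7910, h=5.5195
θ=82°:   candidates: C₊=(7.8229,5.9974) cross=44.949; C₋=(3.7959,-4.2808) cross=-44.949
θ=82°:   branch + wants cross > 0 → take C=(7.8229,5.9974) (cross=44.949)
θ=82°: ex = (C−B)/|BC| = (0.9257,0.3783); ey = (-0.3783,0.9257)
θ=82°: P = B + 1.27·ex + 1.39·ey = (1.0673,4.7380)
θ=325°: B = A + 3.00·(cos325°, sin325°) = (2.4575, -1.7207)
θ=325°: |BD| = 5.8035
θ=325°: circle(B,8.00) ∩ circle(D,6.00): a=5.3141, h=5.9800
θ=325°:   candidates: C₊=(5.7595,5.5660) cross=34.705; C₋=(9.3056,-5.8562) cross=-34.705
θ=325°:   branch + wants cross > 0 → take C=(5.7595,5.5660) (cross=34.705)
θ=325°: ex = (C−B)/|BC| = (0.4128,0.9108); ey = (-0.9108,0.4128)
θ=325°: P = B + 1.27·ex + 1.39·ey = (1.7156,0.0098)

θ=82°: 1.07 4.74
θ=325°: 1.72 0.01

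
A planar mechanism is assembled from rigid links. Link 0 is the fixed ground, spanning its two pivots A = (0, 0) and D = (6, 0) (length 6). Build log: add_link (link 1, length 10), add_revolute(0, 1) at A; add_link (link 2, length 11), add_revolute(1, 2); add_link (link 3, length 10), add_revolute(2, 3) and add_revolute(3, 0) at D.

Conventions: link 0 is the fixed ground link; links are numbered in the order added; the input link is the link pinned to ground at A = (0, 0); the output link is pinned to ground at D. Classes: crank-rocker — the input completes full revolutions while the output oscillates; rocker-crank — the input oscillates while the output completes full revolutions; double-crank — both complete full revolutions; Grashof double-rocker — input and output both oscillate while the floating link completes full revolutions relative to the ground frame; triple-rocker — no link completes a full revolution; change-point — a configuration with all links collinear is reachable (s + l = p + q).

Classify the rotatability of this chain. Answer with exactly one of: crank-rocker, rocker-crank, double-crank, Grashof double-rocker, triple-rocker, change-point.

lengths: ground=6, input=10, coupler=11, output=10
sorted: s=6 (shortest), l=11 (longest), p+q=20
s + l = 17 vs p + q = 20
s + l < p + q (Grashof) with shortest = ground link → double-crank

double-crank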